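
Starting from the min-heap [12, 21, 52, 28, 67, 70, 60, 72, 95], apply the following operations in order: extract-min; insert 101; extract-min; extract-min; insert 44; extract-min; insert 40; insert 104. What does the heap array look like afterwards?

[40, 52, 60, 67, 101, 70, 95, 72, 104]

extract-min → returns 12:
  remove root 12; move last element 95 to root → [95, 21, 52, 28, 67, 70, 60, 72]
  95 vs smaller child 21 at index 1, swap → [21, 95, 52, 28, 67, 70, 60, 72]
  95 vs smaller child 28 at index 3, swap → [21, 28, 52, 95, 67, 70, 60, 72]
  95 vs only child 72 at index 7, swap → [21, 28, 52, 72, 67, 70, 60, 95]
insert 101:
  append 101 at index 8 → [21, 28, 52, 72, 67, 70, 60, 95, 101] (no swap needed)
extract-min → returns 21:
  remove root 21; move last element 101 to root → [101, 28, 52, 72, 67, 70, 60, 95]
  101 vs smaller child 28 at index 1, swap → [28, 101, 52, 72, 67, 70, 60, 95]
  101 vs smaller child 67 at index 4, swap → [28, 67, 52, 72, 101, 70, 60, 95]
extract-min → returns 28:
  remove root 28; move last element 95 to root → [95, 67, 52, 72, 101, 70, 60]
  95 vs smaller child 52 at index 2, swap → [52, 67, 95, 72, 101, 70, 60]
  95 vs smaller child 60 at index 6, swap → [52, 67, 60, 72, 101, 70, 95]
insert 44:
  append 44 at index 7 → [52, 67, 60, 72, 101, 70, 95, 44]
  44 < parent 72 at index 3, swap → [52, 67, 60, 44, 101, 70, 95, 72]
  44 < parent 67 at index 1, swap → [52, 44, 60, 67, 101, 70, 95, 72]
  44 < parent 52 at index 0, swap → [44, 52, 60, 67, 101, 70, 95, 72]
extract-min → returns 44:
  remove root 44; move last element 72 to root → [72, 52, 60, 67, 101, 70, 95]
  72 vs smaller child 52 at index 1, swap → [52, 72, 60, 67, 101, 70, 95]
  72 vs smaller child 67 at index 3, swap → [52, 67, 60, 72, 101, 70, 95]
insert 40:
  append 40 at index 7 → [52, 67, 60, 72, 101, 70, 95, 40]
  40 < parent 72 at index 3, swap → [52, 67, 60, 40, 101, 70, 95, 72]
  40 < parent 67 at index 1, swap → [52, 40, 60, 67, 101, 70, 95, 72]
  40 < parent 52 at index 0, swap → [40, 52, 60, 67, 101, 70, 95, 72]
insert 104:
  append 104 at index 8 → [40, 52, 60, 67, 101, 70, 95, 72, 104] (no swap needed)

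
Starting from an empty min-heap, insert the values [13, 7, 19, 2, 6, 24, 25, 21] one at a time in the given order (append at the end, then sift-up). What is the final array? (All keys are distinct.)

[2, 6, 19, 13, 7, 24, 25, 21]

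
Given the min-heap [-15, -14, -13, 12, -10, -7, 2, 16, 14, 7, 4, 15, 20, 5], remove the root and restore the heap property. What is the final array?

remove root -15; move last element 5 to root → [5, -14, -13, 12, -10, -7, 2, 16, 14, 7, 4, 15, 20]
5 vs smaller child -14 at index 1, swap → [-14, 5, -13, 12, -10, -7, 2, 16, 14, 7, 4, 15, 20]
5 vs smaller child -10 at index 4, swap → [-14, -10, -13, 12, 5, -7, 2, 16, 14, 7, 4, 15, 20]
5 vs smaller child 4 at index 10, swap → [-14, -10, -13, 12, 4, -7, 2, 16, 14, 7, 5, 15, 20]

[-14, -10, -13, 12, 4, -7, 2, 16, 14, 7, 5, 15, 20]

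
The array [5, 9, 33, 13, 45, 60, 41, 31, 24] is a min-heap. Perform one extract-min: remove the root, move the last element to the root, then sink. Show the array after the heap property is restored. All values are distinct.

remove root 5; move last element 24 to root → [24, 9, 33, 13, 45, 60, 41, 31]
24 vs smaller child 9 at index 1, swap → [9, 24, 33, 13, 45, 60, 41, 31]
24 vs smaller child 13 at index 3, swap → [9, 13, 33, 24, 45, 60, 41, 31]

[9, 13, 33, 24, 45, 60, 41, 31]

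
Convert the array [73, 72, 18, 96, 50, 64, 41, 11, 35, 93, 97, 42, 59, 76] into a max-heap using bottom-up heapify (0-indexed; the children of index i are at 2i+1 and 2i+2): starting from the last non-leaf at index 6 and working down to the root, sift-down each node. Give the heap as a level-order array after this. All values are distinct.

[97, 96, 76, 73, 93, 64, 41, 11, 35, 72, 50, 42, 59, 18]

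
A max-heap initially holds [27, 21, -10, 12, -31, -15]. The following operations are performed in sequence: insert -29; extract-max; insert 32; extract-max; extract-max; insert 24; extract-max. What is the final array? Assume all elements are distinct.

insert -29:
  append -29 at index 6 → [27, 21, -10, 12, -31, -15, -29] (no swap needed)
extract-max → returns 27:
  remove root 27; move last element -29 to root → [-29, 21, -10, 12, -31, -15]
  -29 vs larger child 21 at index 1, swap → [21, -29, -10, 12, -31, -15]
  -29 vs larger child 12 at index 3, swap → [21, 12, -10, -29, -31, -15]
insert 32:
  append 32 at index 6 → [21, 12, -10, -29, -31, -15, 32]
  32 > parent -10 at index 2, swap → [21, 12, 32, -29, -31, -15, -10]
  32 > parent 21 at index 0, swap → [32, 12, 21, -29, -31, -15, -10]
extract-max → returns 32:
  remove root 32; move last element -10 to root → [-10, 12, 21, -29, -31, -15]
  -10 vs larger child 21 at index 2, swap → [21, 12, -10, -29, -31, -15]
extract-max → returns 21:
  remove root 21; move last element -15 to root → [-15, 12, -10, -29, -31]
  -15 vs larger child 12 at index 1, swap → [12, -15, -10, -29, -31]
insert 24:
  append 24 at index 5 → [12, -15, -10, -29, -31, 24]
  24 > parent -10 at index 2, swap → [12, -15, 24, -29, -31, -10]
  24 > parent 12 at index 0, swap → [24, -15, 12, -29, -31, -10]
extract-max → returns 24:
  remove root 24; move last element -10 to root → [-10, -15, 12, -29, -31]
  -10 vs larger child 12 at index 2, swap → [12, -15, -10, -29, -31]

[12, -15, -10, -29, -31]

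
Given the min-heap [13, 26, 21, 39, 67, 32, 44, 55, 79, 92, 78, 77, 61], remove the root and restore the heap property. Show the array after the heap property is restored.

[21, 26, 32, 39, 67, 61, 44, 55, 79, 92, 78, 77]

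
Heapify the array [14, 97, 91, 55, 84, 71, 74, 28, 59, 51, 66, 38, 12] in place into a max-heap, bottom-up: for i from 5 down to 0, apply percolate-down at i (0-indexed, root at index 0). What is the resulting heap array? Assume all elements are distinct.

sift down from index 5: already satisfies heap property
sift down from index 4: already satisfies heap property
sift down from index 3:
  55 vs larger child 59 at index 8, swap → [14, 97, 91, 59, 84, 71, 74, 28, 55, 51, 66, 38, 12]
sift down from index 2: already satisfies heap property
sift down from index 1: already satisfies heap property
sift down from index 0:
  14 vs larger child 97 at index 1, swap → [97, 14, 91, 59, 84, 71, 74, 28, 55, 51, 66, 38, 12]
  14 vs larger child 84 at index 4, swap → [97, 84, 91, 59, 14, 71, 74, 28, 55, 51, 66, 38, 12]
  14 vs larger child 66 at index 10, swap → [97, 84, 91, 59, 66, 71, 74, 28, 55, 51, 14, 38, 12]

[97, 84, 91, 59, 66, 71, 74, 28, 55, 51, 14, 38, 12]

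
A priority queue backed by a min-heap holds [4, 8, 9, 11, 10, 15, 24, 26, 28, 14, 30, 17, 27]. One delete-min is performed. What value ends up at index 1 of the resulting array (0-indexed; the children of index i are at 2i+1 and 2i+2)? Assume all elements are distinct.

remove root 4; move last element 27 to root → [27, 8, 9, 11, 10, 15, 24, 26, 28, 14, 30, 17]
27 vs smaller child 8 at index 1, swap → [8, 27, 9, 11, 10, 15, 24, 26, 28, 14, 30, 17]
27 vs smaller child 10 at index 4, swap → [8, 10, 9, 11, 27, 15, 24, 26, 28, 14, 30, 17]
27 vs smaller child 14 at index 9, swap → [8, 10, 9, 11, 14, 15, 24, 26, 28, 27, 30, 17]
resulting array: [8, 10, 9, 11, 14, 15, 24, 26, 28, 27, 30, 17]

10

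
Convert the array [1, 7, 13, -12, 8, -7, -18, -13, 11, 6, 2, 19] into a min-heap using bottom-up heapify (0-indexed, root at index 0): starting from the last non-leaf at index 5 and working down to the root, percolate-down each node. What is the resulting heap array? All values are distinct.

sift down from index 5: already satisfies heap property
sift down from index 4:
  8 vs smaller child 2 at index 10, swap → [1, 7, 13, -12, 2, -7, -18, -13, 11, 6, 8, 19]
sift down from index 3:
  -12 vs smaller child -13 at index 7, swap → [1, 7, 13, -13, 2, -7, -18, -12, 11, 6, 8, 19]
sift down from index 2:
  13 vs smaller child -18 at index 6, swap → [1, 7, -18, -13, 2, -7, 13, -12, 11, 6, 8, 19]
sift down from index 1:
  7 vs smaller child -13 at index 3, swap → [1, -13, -18, 7, 2, -7, 13, -12, 11, 6, 8, 19]
  7 vs smaller child -12 at index 7, swap → [1, -13, -18, -12, 2, -7, 13, 7, 11, 6, 8, 19]
sift down from index 0:
  1 vs smaller child -18 at index 2, swap → [-18, -13, 1, -12, 2, -7, 13, 7, 11, 6, 8, 19]
  1 vs smaller child -7 at index 5, swap → [-18, -13, -7, -12, 2, 1, 13, 7, 11, 6, 8, 19]

[-18, -13, -7, -12, 2, 1, 13, 7, 11, 6, 8, 19]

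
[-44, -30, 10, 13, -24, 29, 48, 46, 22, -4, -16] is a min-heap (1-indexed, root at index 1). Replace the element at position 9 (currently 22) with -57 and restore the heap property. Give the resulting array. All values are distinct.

[-57, -44, 10, -30, -24, 29, 48, 46, 13, -4, -16]

set index 9 from 22 to -57 → [-44, -30, 10, 13, -24, 29, 48, 46, -57, -4, -16]
-57 < parent 13 at index 4, swap → [-44, -30, 10, -57, -24, 29, 48, 46, 13, -4, -16]
-57 < parent -30 at index 2, swap → [-44, -57, 10, -30, -24, 29, 48, 46, 13, -4, -16]
-57 < parent -44 at index 1, swap → [-57, -44, 10, -30, -24, 29, 48, 46, 13, -4, -16]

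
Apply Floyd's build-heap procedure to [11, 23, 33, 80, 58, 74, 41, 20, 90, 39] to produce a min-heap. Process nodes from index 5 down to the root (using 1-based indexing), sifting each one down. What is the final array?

sift down from index 5:
  58 vs only child 39 at index 10, swap → [11, 23, 33, 80, 39, 74, 41, 20, 90, 58]
sift down from index 4:
  80 vs smaller child 20 at index 8, swap → [11, 23, 33, 20, 39, 74, 41, 80, 90, 58]
sift down from index 3: already satisfies heap property
sift down from index 2:
  23 vs smaller child 20 at index 4, swap → [11, 20, 33, 23, 39, 74, 41, 80, 90, 58]
sift down from index 1: already satisfies heap property

[11, 20, 33, 23, 39, 74, 41, 80, 90, 58]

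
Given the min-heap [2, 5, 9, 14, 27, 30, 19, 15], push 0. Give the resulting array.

[0, 2, 9, 5, 27, 30, 19, 15, 14]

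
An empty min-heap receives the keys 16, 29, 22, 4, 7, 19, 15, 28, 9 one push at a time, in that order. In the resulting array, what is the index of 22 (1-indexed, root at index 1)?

6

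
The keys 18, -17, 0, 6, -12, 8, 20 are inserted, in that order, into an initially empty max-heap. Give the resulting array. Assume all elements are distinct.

Insert 18:
  append 18 at index 0 → [18] (no swap needed)
Insert -17:
  append -17 at index 1 → [18, -17] (no swap needed)
Insert 0:
  append 0 at index 2 → [18, -17, 0] (no swap needed)
Insert 6:
  append 6 at index 3 → [18, -17, 0, 6]
  6 > parent -17 at index 1, swap → [18, 6, 0, -17]
Insert -12:
  append -12 at index 4 → [18, 6, 0, -17, -12] (no swap needed)
Insert 8:
  append 8 at index 5 → [18, 6, 0, -17, -12, 8]
  8 > parent 0 at index 2, swap → [18, 6, 8, -17, -12, 0]
Insert 20:
  append 20 at index 6 → [18, 6, 8, -17, -12, 0, 20]
  20 > parent 8 at index 2, swap → [18, 6, 20, -17, -12, 0, 8]
  20 > parent 18 at index 0, swap → [20, 6, 18, -17, -12, 0, 8]

[20, 6, 18, -17, -12, 0, 8]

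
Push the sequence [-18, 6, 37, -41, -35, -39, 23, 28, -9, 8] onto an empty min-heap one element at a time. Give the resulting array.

Insert -18:
  append -18 at index 0 → [-18] (no swap needed)
Insert 6:
  append 6 at index 1 → [-18, 6] (no swap needed)
Insert 37:
  append 37 at index 2 → [-18, 6, 37] (no swap needed)
Insert -41:
  append -41 at index 3 → [-18, 6, 37, -41]
  -41 < parent 6 at index 1, swap → [-18, -41, 37, 6]
  -41 < parent -18 at index 0, swap → [-41, -18, 37, 6]
Insert -35:
  append -35 at index 4 → [-41, -18, 37, 6, -35]
  -35 < parent -18 at index 1, swap → [-41, -35, 37, 6, -18]
Insert -39:
  append -39 at index 5 → [-41, -35, 37, 6, -18, -39]
  -39 < parent 37 at index 2, swap → [-41, -35, -39, 6, -18, 37]
Insert 23:
  append 23 at index 6 → [-41, -35, -39, 6, -18, 37, 23] (no swap needed)
Insert 28:
  append 28 at index 7 → [-41, -35, -39, 6, -18, 37, 23, 28] (no swap needed)
Insert -9:
  append -9 at index 8 → [-41, -35, -39, 6, -18, 37, 23, 28, -9]
  -9 < parent 6 at index 3, swap → [-41, -35, -39, -9, -18, 37, 23, 28, 6]
Insert 8:
  append 8 at index 9 → [-41, -35, -39, -9, -18, 37, 23, 28, 6, 8] (no swap needed)

[-41, -35, -39, -9, -18, 37, 23, 28, 6, 8]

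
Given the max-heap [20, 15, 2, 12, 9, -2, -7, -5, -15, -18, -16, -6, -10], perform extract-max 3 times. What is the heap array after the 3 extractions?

[9, -5, 2, -10, -6, -2, -7, -16, -15, -18]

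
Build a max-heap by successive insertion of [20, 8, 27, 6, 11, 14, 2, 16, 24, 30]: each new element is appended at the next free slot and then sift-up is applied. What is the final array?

[30, 27, 20, 16, 24, 14, 2, 6, 11, 8]

Insert 20:
  append 20 at index 0 → [20] (no swap needed)
Insert 8:
  append 8 at index 1 → [20, 8] (no swap needed)
Insert 27:
  append 27 at index 2 → [20, 8, 27]
  27 > parent 20 at index 0, swap → [27, 8, 20]
Insert 6:
  append 6 at index 3 → [27, 8, 20, 6] (no swap needed)
Insert 11:
  append 11 at index 4 → [27, 8, 20, 6, 11]
  11 > parent 8 at index 1, swap → [27, 11, 20, 6, 8]
Insert 14:
  append 14 at index 5 → [27, 11, 20, 6, 8, 14] (no swap needed)
Insert 2:
  append 2 at index 6 → [27, 11, 20, 6, 8, 14, 2] (no swap needed)
Insert 16:
  append 16 at index 7 → [27, 11, 20, 6, 8, 14, 2, 16]
  16 > parent 6 at index 3, swap → [27, 11, 20, 16, 8, 14, 2, 6]
  16 > parent 11 at index 1, swap → [27, 16, 20, 11, 8, 14, 2, 6]
Insert 24:
  append 24 at index 8 → [27, 16, 20, 11, 8, 14, 2, 6, 24]
  24 > parent 11 at index 3, swap → [27, 16, 20, 24, 8, 14, 2, 6, 11]
  24 > parent 16 at index 1, swap → [27, 24, 20, 16, 8, 14, 2, 6, 11]
Insert 30:
  append 30 at index 9 → [27, 24, 20, 16, 8, 14, 2, 6, 11, 30]
  30 > parent 8 at index 4, swap → [27, 24, 20, 16, 30, 14, 2, 6, 11, 8]
  30 > parent 24 at index 1, swap → [27, 30, 20, 16, 24, 14, 2, 6, 11, 8]
  30 > parent 27 at index 0, swap → [30, 27, 20, 16, 24, 14, 2, 6, 11, 8]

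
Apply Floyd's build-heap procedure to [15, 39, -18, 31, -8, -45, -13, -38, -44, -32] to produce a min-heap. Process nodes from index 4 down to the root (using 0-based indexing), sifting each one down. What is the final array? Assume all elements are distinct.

sift down from index 4:
  -8 vs only child -32 at index 9, swap → [15, 39, -18, 31, -32, -45, -13, -38, -44, -8]
sift down from index 3:
  31 vs smaller child -44 at index 8, swap → [15, 39, -18, -44, -32, -45, -13, -38, 31, -8]
sift down from index 2:
  -18 vs smaller child -45 at index 5, swap → [15, 39, -45, -44, -32, -18, -13, -38, 31, -8]
sift down from index 1:
  39 vs smaller child -44 at index 3, swap → [15, -44, -45, 39, -32, -18, -13, -38, 31, -8]
  39 vs smaller child -38 at index 7, swap → [15, -44, -45, -38, -32, -18, -13, 39, 31, -8]
sift down from index 0:
  15 vs smaller child -45 at index 2, swap → [-45, -44, 15, -38, -32, -18, -13, 39, 31, -8]
  15 vs smaller child -18 at index 5, swap → [-45, -44, -18, -38, -32, 15, -13, 39, 31, -8]

[-45, -44, -18, -38, -32, 15, -13, 39, 31, -8]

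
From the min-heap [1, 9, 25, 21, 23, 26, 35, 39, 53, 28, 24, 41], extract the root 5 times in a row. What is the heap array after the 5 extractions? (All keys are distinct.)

[25, 28, 26, 39, 53, 41, 35]

extract-min #1 returns 1:
  remove root 1; move last element 41 to root → [41, 9, 25, 21, 23, 26, 35, 39, 53, 28, 24]
  41 vs smaller child 9 at index 1, swap → [9, 41, 25, 21, 23, 26, 35, 39, 53, 28, 24]
  41 vs smaller child 21 at index 3, swap → [9, 21, 25, 41, 23, 26, 35, 39, 53, 28, 24]
  41 vs smaller child 39 at index 7, swap → [9, 21, 25, 39, 23, 26, 35, 41, 53, 28, 24]
extract-min #2 returns 9:
  remove root 9; move last element 24 to root → [24, 21, 25, 39, 23, 26, 35, 41, 53, 28]
  24 vs smaller child 21 at index 1, swap → [21, 24, 25, 39, 23, 26, 35, 41, 53, 28]
  24 vs smaller child 23 at index 4, swap → [21, 23, 25, 39, 24, 26, 35, 41, 53, 28]
extract-min #3 returns 21:
  remove root 21; move last element 28 to root → [28, 23, 25, 39, 24, 26, 35, 41, 53]
  28 vs smaller child 23 at index 1, swap → [23, 28, 25, 39, 24, 26, 35, 41, 53]
  28 vs smaller child 24 at index 4, swap → [23, 24, 25, 39, 28, 26, 35, 41, 53]
extract-min #4 returns 23:
  remove root 23; move last element 53 to root → [53, 24, 25, 39, 28, 26, 35, 41]
  53 vs smaller child 24 at index 1, swap → [24, 53, 25, 39, 28, 26, 35, 41]
  53 vs smaller child 28 at index 4, swap → [24, 28, 25, 39, 53, 26, 35, 41]
extract-min #5 returns 24:
  remove root 24; move last element 41 to root → [41, 28, 25, 39, 53, 26, 35]
  41 vs smaller child 25 at index 2, swap → [25, 28, 41, 39, 53, 26, 35]
  41 vs smaller child 26 at index 5, swap → [25, 28, 26, 39, 53, 41, 35]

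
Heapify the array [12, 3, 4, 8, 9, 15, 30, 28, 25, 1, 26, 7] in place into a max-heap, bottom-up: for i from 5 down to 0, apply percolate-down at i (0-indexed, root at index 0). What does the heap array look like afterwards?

[30, 28, 15, 25, 26, 12, 4, 8, 3, 1, 9, 7]

sift down from index 5: already satisfies heap property
sift down from index 4:
  9 vs larger child 26 at index 10, swap → [12, 3, 4, 8, 26, 15, 30, 28, 25, 1, 9, 7]
sift down from index 3:
  8 vs larger child 28 at index 7, swap → [12, 3, 4, 28, 26, 15, 30, 8, 25, 1, 9, 7]
sift down from index 2:
  4 vs larger child 30 at index 6, swap → [12, 3, 30, 28, 26, 15, 4, 8, 25, 1, 9, 7]
sift down from index 1:
  3 vs larger child 28 at index 3, swap → [12, 28, 30, 3, 26, 15, 4, 8, 25, 1, 9, 7]
  3 vs larger child 25 at index 8, swap → [12, 28, 30, 25, 26, 15, 4, 8, 3, 1, 9, 7]
sift down from index 0:
  12 vs larger child 30 at index 2, swap → [30, 28, 12, 25, 26, 15, 4, 8, 3, 1, 9, 7]
  12 vs larger child 15 at index 5, swap → [30, 28, 15, 25, 26, 12, 4, 8, 3, 1, 9, 7]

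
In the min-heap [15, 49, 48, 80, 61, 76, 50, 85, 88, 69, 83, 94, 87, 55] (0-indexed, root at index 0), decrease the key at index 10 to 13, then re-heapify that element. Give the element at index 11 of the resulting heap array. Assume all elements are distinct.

94

set index 10 from 83 to 13 → [15, 49, 48, 80, 61, 76, 50, 85, 88, 69, 13, 94, 87, 55]
13 < parent 61 at index 4, swap → [15, 49, 48, 80, 13, 76, 50, 85, 88, 69, 61, 94, 87, 55]
13 < parent 49 at index 1, swap → [15, 13, 48, 80, 49, 76, 50, 85, 88, 69, 61, 94, 87, 55]
13 < parent 15 at index 0, swap → [13, 15, 48, 80, 49, 76, 50, 85, 88, 69, 61, 94, 87, 55]
resulting array: [13, 15, 48, 80, 49, 76, 50, 85, 88, 69, 61, 94, 87, 55]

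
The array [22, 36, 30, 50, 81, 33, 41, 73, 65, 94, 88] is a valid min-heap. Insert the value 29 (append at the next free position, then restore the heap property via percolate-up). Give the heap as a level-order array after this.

append 29 at index 11 → [22, 36, 30, 50, 81, 33, 41, 73, 65, 94, 88, 29]
29 < parent 33 at index 5, swap → [22, 36, 30, 50, 81, 29, 41, 73, 65, 94, 88, 33]
29 < parent 30 at index 2, swap → [22, 36, 29, 50, 81, 30, 41, 73, 65, 94, 88, 33]

[22, 36, 29, 50, 81, 30, 41, 73, 65, 94, 88, 33]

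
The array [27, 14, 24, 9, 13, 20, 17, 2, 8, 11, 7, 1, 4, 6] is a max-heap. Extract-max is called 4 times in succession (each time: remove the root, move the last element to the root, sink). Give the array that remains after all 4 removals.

[14, 13, 6, 9, 11, 1, 4, 2, 8, 7]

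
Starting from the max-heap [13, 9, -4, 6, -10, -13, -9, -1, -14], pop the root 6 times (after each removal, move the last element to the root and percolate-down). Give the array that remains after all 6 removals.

extract-max #1 returns 13:
  remove root 13; move last element -14 to root → [-14, 9, -4, 6, -10, -13, -9, -1]
  -14 vs larger child 9 at index 1, swap → [9, -14, -4, 6, -10, -13, -9, -1]
  -14 vs larger child 6 at index 3, swap → [9, 6, -4, -14, -10, -13, -9, -1]
  -14 vs only child -1 at index 7, swap → [9, 6, -4, -1, -10, -13, -9, -14]
extract-max #2 returns 9:
  remove root 9; move last element -14 to root → [-14, 6, -4, -1, -10, -13, -9]
  -14 vs larger child 6 at index 1, swap → [6, -14, -4, -1, -10, -13, -9]
  -14 vs larger child -1 at index 3, swap → [6, -1, -4, -14, -10, -13, -9]
extract-max #3 returns 6:
  remove root 6; move last element -9 to root → [-9, -1, -4, -14, -10, -13]
  -9 vs larger child -1 at index 1, swap → [-1, -9, -4, -14, -10, -13]
extract-max #4 returns -1:
  remove root -1; move last element -13 to root → [-13, -9, -4, -14, -10]
  -13 vs larger child -4 at index 2, swap → [-4, -9, -13, -14, -10]
extract-max #5 returns -4:
  remove root -4; move last element -10 to root → [-10, -9, -13, -14]
  -10 vs larger child -9 at index 1, swap → [-9, -10, -13, -14]
extract-max #6 returns -9:
  remove root -9; move last element -14 to root → [-14, -10, -13]
  -14 vs larger child -10 at index 1, swap → [-10, -14, -13]

[-10, -14, -13]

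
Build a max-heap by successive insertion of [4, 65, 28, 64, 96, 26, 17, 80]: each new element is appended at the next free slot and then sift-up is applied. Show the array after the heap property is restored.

[96, 80, 28, 65, 64, 26, 17, 4]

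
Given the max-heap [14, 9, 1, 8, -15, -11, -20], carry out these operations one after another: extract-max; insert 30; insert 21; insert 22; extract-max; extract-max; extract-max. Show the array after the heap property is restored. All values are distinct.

extract-max → returns 14:
  remove root 14; move last element -20 to root → [-20, 9, 1, 8, -15, -11]
  -20 vs larger child 9 at index 1, swap → [9, -20, 1, 8, -15, -11]
  -20 vs larger child 8 at index 3, swap → [9, 8, 1, -20, -15, -11]
insert 30:
  append 30 at index 6 → [9, 8, 1, -20, -15, -11, 30]
  30 > parent 1 at index 2, swap → [9, 8, 30, -20, -15, -11, 1]
  30 > parent 9 at index 0, swap → [30, 8, 9, -20, -15, -11, 1]
insert 21:
  append 21 at index 7 → [30, 8, 9, -20, -15, -11, 1, 21]
  21 > parent -20 at index 3, swap → [30, 8, 9, 21, -15, -11, 1, -20]
  21 > parent 8 at index 1, swap → [30, 21, 9, 8, -15, -11, 1, -20]
insert 22:
  append 22 at index 8 → [30, 21, 9, 8, -15, -11, 1, -20, 22]
  22 > parent 8 at index 3, swap → [30, 21, 9, 22, -15, -11, 1, -20, 8]
  22 > parent 21 at index 1, swap → [30, 22, 9, 21, -15, -11, 1, -20, 8]
extract-max → returns 30:
  remove root 30; move last element 8 to root → [8, 22, 9, 21, -15, -11, 1, -20]
  8 vs larger child 22 at index 1, swap → [22, 8, 9, 21, -15, -11, 1, -20]
  8 vs larger child 21 at index 3, swap → [22, 21, 9, 8, -15, -11, 1, -20]
extract-max → returns 22:
  remove root 22; move last element -20 to root → [-20, 21, 9, 8, -15, -11, 1]
  -20 vs larger child 21 at index 1, swap → [21, -20, 9, 8, -15, -11, 1]
  -20 vs larger child 8 at index 3, swap → [21, 8, 9, -20, -15, -11, 1]
extract-max → returns 21:
  remove root 21; move last element 1 to root → [1, 8, 9, -20, -15, -11]
  1 vs larger child 9 at index 2, swap → [9, 8, 1, -20, -15, -11]

[9, 8, 1, -20, -15, -11]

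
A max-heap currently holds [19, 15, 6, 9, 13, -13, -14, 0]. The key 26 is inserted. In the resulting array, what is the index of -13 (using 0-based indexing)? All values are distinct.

5

append 26 at index 8 → [19, 15, 6, 9, 13, -13, -14, 0, 26]
26 > parent 9 at index 3, swap → [19, 15, 6, 26, 13, -13, -14, 0, 9]
26 > parent 15 at index 1, swap → [19, 26, 6, 15, 13, -13, -14, 0, 9]
26 > parent 19 at index 0, swap → [26, 19, 6, 15, 13, -13, -14, 0, 9]
resulting array: [26, 19, 6, 15, 13, -13, -14, 0, 9]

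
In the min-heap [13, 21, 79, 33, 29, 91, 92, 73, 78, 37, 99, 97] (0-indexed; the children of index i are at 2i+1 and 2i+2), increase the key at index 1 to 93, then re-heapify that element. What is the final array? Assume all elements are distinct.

set index 1 from 21 to 93 → [13, 93, 79, 33, 29, 91, 92, 73, 78, 37, 99, 97]
93 vs smaller child 29 at index 4, swap → [13, 29, 79, 33, 93, 91, 92, 73, 78, 37, 99, 97]
93 vs smaller child 37 at index 9, swap → [13, 29, 79, 33, 37, 91, 92, 73, 78, 93, 99, 97]

[13, 29, 79, 33, 37, 91, 92, 73, 78, 93, 99, 97]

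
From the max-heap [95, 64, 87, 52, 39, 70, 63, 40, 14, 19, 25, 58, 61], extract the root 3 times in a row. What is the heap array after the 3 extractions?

[64, 52, 63, 40, 39, 61, 58, 25, 14, 19]

extract-max #1 returns 95:
  remove root 95; move last element 61 to root → [61, 64, 87, 52, 39, 70, 63, 40, 14, 19, 25, 58]
  61 vs larger child 87 at index 2, swap → [87, 64, 61, 52, 39, 70, 63, 40, 14, 19, 25, 58]
  61 vs larger child 70 at index 5, swap → [87, 64, 70, 52, 39, 61, 63, 40, 14, 19, 25, 58]
extract-max #2 returns 87:
  remove root 87; move last element 58 to root → [58, 64, 70, 52, 39, 61, 63, 40, 14, 19, 25]
  58 vs larger child 70 at index 2, swap → [70, 64, 58, 52, 39, 61, 63, 40, 14, 19, 25]
  58 vs larger child 63 at index 6, swap → [70, 64, 63, 52, 39, 61, 58, 40, 14, 19, 25]
extract-max #3 returns 70:
  remove root 70; move last element 25 to root → [25, 64, 63, 52, 39, 61, 58, 40, 14, 19]
  25 vs larger child 64 at index 1, swap → [64, 25, 63, 52, 39, 61, 58, 40, 14, 19]
  25 vs larger child 52 at index 3, swap → [64, 52, 63, 25, 39, 61, 58, 40, 14, 19]
  25 vs larger child 40 at index 7, swap → [64, 52, 63, 40, 39, 61, 58, 25, 14, 19]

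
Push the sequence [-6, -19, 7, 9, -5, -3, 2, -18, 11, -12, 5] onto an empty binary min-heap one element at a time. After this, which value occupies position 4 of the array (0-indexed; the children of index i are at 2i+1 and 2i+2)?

Insert -6:
  append -6 at index 0 → [-6] (no swap needed)
Insert -19:
  append -19 at index 1 → [-6, -19]
  -19 < parent -6 at index 0, swap → [-19, -6]
Insert 7:
  append 7 at index 2 → [-19, -6, 7] (no swap needed)
Insert 9:
  append 9 at index 3 → [-19, -6, 7, 9] (no swap needed)
Insert -5:
  append -5 at index 4 → [-19, -6, 7, 9, -5] (no swap needed)
Insert -3:
  append -3 at index 5 → [-19, -6, 7, 9, -5, -3]
  -3 < parent 7 at index 2, swap → [-19, -6, -3, 9, -5, 7]
Insert 2:
  append 2 at index 6 → [-19, -6, -3, 9, -5, 7, 2] (no swap needed)
Insert -18:
  append -18 at index 7 → [-19, -6, -3, 9, -5, 7, 2, -18]
  -18 < parent 9 at index 3, swap → [-19, -6, -3, -18, -5, 7, 2, 9]
  -18 < parent -6 at index 1, swap → [-19, -18, -3, -6, -5, 7, 2, 9]
Insert 11:
  append 11 at index 8 → [-19, -18, -3, -6, -5, 7, 2, 9, 11] (no swap needed)
Insert -12:
  append -12 at index 9 → [-19, -18, -3, -6, -5, 7, 2, 9, 11, -12]
  -12 < parent -5 at index 4, swap → [-19, -18, -3, -6, -12, 7, 2, 9, 11, -5]
Insert 5:
  append 5 at index 10 → [-19, -18, -3, -6, -12, 7, 2, 9, 11, -5, 5] (no swap needed)
resulting array: [-19, -18, -3, -6, -12, 7, 2, 9, 11, -5, 5]

-12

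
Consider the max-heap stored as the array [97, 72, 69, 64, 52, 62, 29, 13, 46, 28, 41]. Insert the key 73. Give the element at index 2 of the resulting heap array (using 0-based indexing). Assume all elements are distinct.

append 73 at index 11 → [97, 72, 69, 64, 52, 62, 29, 13, 46, 28, 41, 73]
73 > parent 62 at index 5, swap → [97, 72, 69, 64, 52, 73, 29, 13, 46, 28, 41, 62]
73 > parent 69 at index 2, swap → [97, 72, 73, 64, 52, 69, 29, 13, 46, 28, 41, 62]
resulting array: [97, 72, 73, 64, 52, 69, 29, 13, 46, 28, 41, 62]

73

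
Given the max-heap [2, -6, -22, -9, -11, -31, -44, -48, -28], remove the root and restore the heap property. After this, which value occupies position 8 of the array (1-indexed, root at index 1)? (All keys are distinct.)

remove root 2; move last element -28 to root → [-28, -6, -22, -9, -11, -31, -44, -48]
-28 vs larger child -6 at index 2, swap → [-6, -28, -22, -9, -11, -31, -44, -48]
-28 vs larger child -9 at index 4, swap → [-6, -9, -22, -28, -11, -31, -44, -48]
resulting array: [-6, -9, -22, -28, -11, -31, -44, -48]

-48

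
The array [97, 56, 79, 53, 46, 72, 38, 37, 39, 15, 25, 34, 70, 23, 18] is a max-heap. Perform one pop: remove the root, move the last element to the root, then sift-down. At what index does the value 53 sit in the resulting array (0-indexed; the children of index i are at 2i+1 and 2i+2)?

3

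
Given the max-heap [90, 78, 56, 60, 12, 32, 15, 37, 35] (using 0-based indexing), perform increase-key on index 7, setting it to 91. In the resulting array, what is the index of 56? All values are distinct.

2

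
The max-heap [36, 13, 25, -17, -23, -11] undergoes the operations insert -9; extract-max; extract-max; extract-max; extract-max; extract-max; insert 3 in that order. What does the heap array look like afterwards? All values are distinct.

insert -9:
  append -9 at index 6 → [36, 13, 25, -17, -23, -11, -9] (no swap needed)
extract-max → returns 36:
  remove root 36; move last element -9 to root → [-9, 13, 25, -17, -23, -11]
  -9 vs larger child 25 at index 2, swap → [25, 13, -9, -17, -23, -11]
extract-max → returns 25:
  remove root 25; move last element -11 to root → [-11, 13, -9, -17, -23]
  -11 vs larger child 13 at index 1, swap → [13, -11, -9, -17, -23]
extract-max → returns 13:
  remove root 13; move last element -23 to root → [-23, -11, -9, -17]
  -23 vs larger child -9 at index 2, swap → [-9, -11, -23, -17]
extract-max → returns -9:
  remove root -9; move last element -17 to root → [-17, -11, -23]
  -17 vs larger child -11 at index 1, swap → [-11, -17, -23]
extract-max → returns -11:
  remove root -11; move last element -23 to root → [-23, -17]
  -23 vs only child -17 at index 1, swap → [-17, -23]
insert 3:
  append 3 at index 2 → [-17, -23, 3]
  3 > parent -17 at index 0, swap → [3, -23, -17]

[3, -23, -17]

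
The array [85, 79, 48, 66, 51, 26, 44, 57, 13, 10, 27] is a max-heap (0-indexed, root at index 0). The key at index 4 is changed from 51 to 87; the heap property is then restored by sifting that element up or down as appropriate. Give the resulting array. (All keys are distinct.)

set index 4 from 51 to 87 → [85, 79, 48, 66, 87, 26, 44, 57, 13, 10, 27]
87 > parent 79 at index 1, swap → [85, 87, 48, 66, 79, 26, 44, 57, 13, 10, 27]
87 > parent 85 at index 0, swap → [87, 85, 48, 66, 79, 26, 44, 57, 13, 10, 27]

[87, 85, 48, 66, 79, 26, 44, 57, 13, 10, 27]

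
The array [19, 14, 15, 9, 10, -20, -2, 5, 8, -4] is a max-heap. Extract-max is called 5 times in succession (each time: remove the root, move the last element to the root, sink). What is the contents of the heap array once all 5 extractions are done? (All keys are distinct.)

[8, 5, -2, -20, -4]

extract-max #1 returns 19:
  remove root 19; move last element -4 to root → [-4, 14, 15, 9, 10, -20, -2, 5, 8]
  -4 vs larger child 15 at index 2, swap → [15, 14, -4, 9, 10, -20, -2, 5, 8]
  -4 vs larger child -2 at index 6, swap → [15, 14, -2, 9, 10, -20, -4, 5, 8]
extract-max #2 returns 15:
  remove root 15; move last element 8 to root → [8, 14, -2, 9, 10, -20, -4, 5]
  8 vs larger child 14 at index 1, swap → [14, 8, -2, 9, 10, -20, -4, 5]
  8 vs larger child 10 at index 4, swap → [14, 10, -2, 9, 8, -20, -4, 5]
extract-max #3 returns 14:
  remove root 14; move last element 5 to root → [5, 10, -2, 9, 8, -20, -4]
  5 vs larger child 10 at index 1, swap → [10, 5, -2, 9, 8, -20, -4]
  5 vs larger child 9 at index 3, swap → [10, 9, -2, 5, 8, -20, -4]
extract-max #4 returns 10:
  remove root 10; move last element -4 to root → [-4, 9, -2, 5, 8, -20]
  -4 vs larger child 9 at index 1, swap → [9, -4, -2, 5, 8, -20]
  -4 vs larger child 8 at index 4, swap → [9, 8, -2, 5, -4, -20]
extract-max #5 returns 9:
  remove root 9; move last element -20 to root → [-20, 8, -2, 5, -4]
  -20 vs larger child 8 at index 1, swap → [8, -20, -2, 5, -4]
  -20 vs larger child 5 at index 3, swap → [8, 5, -2, -20, -4]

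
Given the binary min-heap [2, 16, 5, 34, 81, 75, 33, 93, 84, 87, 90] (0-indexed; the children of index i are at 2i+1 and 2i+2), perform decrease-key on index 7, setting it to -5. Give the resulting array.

[-5, 2, 5, 16, 81, 75, 33, 34, 84, 87, 90]

set index 7 from 93 to -5 → [2, 16, 5, 34, 81, 75, 33, -5, 84, 87, 90]
-5 < parent 34 at index 3, swap → [2, 16, 5, -5, 81, 75, 33, 34, 84, 87, 90]
-5 < parent 16 at index 1, swap → [2, -5, 5, 16, 81, 75, 33, 34, 84, 87, 90]
-5 < parent 2 at index 0, swap → [-5, 2, 5, 16, 81, 75, 33, 34, 84, 87, 90]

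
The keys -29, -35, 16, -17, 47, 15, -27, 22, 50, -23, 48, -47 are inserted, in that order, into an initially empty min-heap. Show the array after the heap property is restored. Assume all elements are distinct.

[-47, -29, -35, -17, -23, -27, 15, 22, 50, 47, 48, 16]

Insert -29:
  append -29 at index 0 → [-29] (no swap needed)
Insert -35:
  append -35 at index 1 → [-29, -35]
  -35 < parent -29 at index 0, swap → [-35, -29]
Insert 16:
  append 16 at index 2 → [-35, -29, 16] (no swap needed)
Insert -17:
  append -17 at index 3 → [-35, -29, 16, -17] (no swap needed)
Insert 47:
  append 47 at index 4 → [-35, -29, 16, -17, 47] (no swap needed)
Insert 15:
  append 15 at index 5 → [-35, -29, 16, -17, 47, 15]
  15 < parent 16 at index 2, swap → [-35, -29, 15, -17, 47, 16]
Insert -27:
  append -27 at index 6 → [-35, -29, 15, -17, 47, 16, -27]
  -27 < parent 15 at index 2, swap → [-35, -29, -27, -17, 47, 16, 15]
Insert 22:
  append 22 at index 7 → [-35, -29, -27, -17, 47, 16, 15, 22] (no swap needed)
Insert 50:
  append 50 at index 8 → [-35, -29, -27, -17, 47, 16, 15, 22, 50] (no swap needed)
Insert -23:
  append -23 at index 9 → [-35, -29, -27, -17, 47, 16, 15, 22, 50, -23]
  -23 < parent 47 at index 4, swap → [-35, -29, -27, -17, -23, 16, 15, 22, 50, 47]
Insert 48:
  append 48 at index 10 → [-35, -29, -27, -17, -23, 16, 15, 22, 50, 47, 48] (no swap needed)
Insert -47:
  append -47 at index 11 → [-35, -29, -27, -17, -23, 16, 15, 22, 50, 47, 48, -47]
  -47 < parent 16 at index 5, swap → [-35, -29, -27, -17, -23, -47, 15, 22, 50, 47, 48, 16]
  -47 < parent -27 at index 2, swap → [-35, -29, -47, -17, -23, -27, 15, 22, 50, 47, 48, 16]
  -47 < parent -35 at index 0, swap → [-47, -29, -35, -17, -23, -27, 15, 22, 50, 47, 48, 16]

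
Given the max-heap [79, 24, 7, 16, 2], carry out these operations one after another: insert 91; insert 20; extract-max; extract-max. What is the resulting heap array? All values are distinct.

[24, 16, 20, 7, 2]

insert 91:
  append 91 at index 5 → [79, 24, 7, 16, 2, 91]
  91 > parent 7 at index 2, swap → [79, 24, 91, 16, 2, 7]
  91 > parent 79 at index 0, swap → [91, 24, 79, 16, 2, 7]
insert 20:
  append 20 at index 6 → [91, 24, 79, 16, 2, 7, 20] (no swap needed)
extract-max → returns 91:
  remove root 91; move last element 20 to root → [20, 24, 79, 16, 2, 7]
  20 vs larger child 79 at index 2, swap → [79, 24, 20, 16, 2, 7]
extract-max → returns 79:
  remove root 79; move last element 7 to root → [7, 24, 20, 16, 2]
  7 vs larger child 24 at index 1, swap → [24, 7, 20, 16, 2]
  7 vs larger child 16 at index 3, swap → [24, 16, 20, 7, 2]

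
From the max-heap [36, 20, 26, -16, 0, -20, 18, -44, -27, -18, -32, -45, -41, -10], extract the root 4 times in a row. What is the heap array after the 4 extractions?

[0, -16, -10, -27, -18, -20, -45, -44, -32, -41]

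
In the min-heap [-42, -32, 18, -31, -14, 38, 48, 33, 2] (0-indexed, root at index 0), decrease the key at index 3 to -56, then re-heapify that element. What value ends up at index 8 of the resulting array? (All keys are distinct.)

2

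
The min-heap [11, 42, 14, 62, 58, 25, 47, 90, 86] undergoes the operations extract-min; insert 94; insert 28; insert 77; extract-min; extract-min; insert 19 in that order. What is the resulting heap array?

extract-min → returns 11:
  remove root 11; move last element 86 to root → [86, 42, 14, 62, 58, 25, 47, 90]
  86 vs smaller child 14 at index 2, swap → [14, 42, 86, 62, 58, 25, 47, 90]
  86 vs smaller child 25 at index 5, swap → [14, 42, 25, 62, 58, 86, 47, 90]
insert 94:
  append 94 at index 8 → [14, 42, 25, 62, 58, 86, 47, 90, 94] (no swap needed)
insert 28:
  append 28 at index 9 → [14, 42, 25, 62, 58, 86, 47, 90, 94, 28]
  28 < parent 58 at index 4, swap → [14, 42, 25, 62, 28, 86, 47, 90, 94, 58]
  28 < parent 42 at index 1, swap → [14, 28, 25, 62, 42, 86, 47, 90, 94, 58]
insert 77:
  append 77 at index 10 → [14, 28, 25, 62, 42, 86, 47, 90, 94, 58, 77] (no swap needed)
extract-min → returns 14:
  remove root 14; move last element 77 to root → [77, 28, 25, 62, 42, 86, 47, 90, 94, 58]
  77 vs smaller child 25 at index 2, swap → [25, 28, 77, 62, 42, 86, 47, 90, 94, 58]
  77 vs smaller child 47 at index 6, swap → [25, 28, 47, 62, 42, 86, 77, 90, 94, 58]
extract-min → returns 25:
  remove root 25; move last element 58 to root → [58, 28, 47, 62, 42, 86, 77, 90, 94]
  58 vs smaller child 28 at index 1, swap → [28, 58, 47, 62, 42, 86, 77, 90, 94]
  58 vs smaller child 42 at index 4, swap → [28, 42, 47, 62, 58, 86, 77, 90, 94]
insert 19:
  append 19 at index 9 → [28, 42, 47, 62, 58, 86, 77, 90, 94, 19]
  19 < parent 58 at index 4, swap → [28, 42, 47, 62, 19, 86, 77, 90, 94, 58]
  19 < parent 42 at index 1, swap → [28, 19, 47, 62, 42, 86, 77, 90, 94, 58]
  19 < parent 28 at index 0, swap → [19, 28, 47, 62, 42, 86, 77, 90, 94, 58]

[19, 28, 47, 62, 42, 86, 77, 90, 94, 58]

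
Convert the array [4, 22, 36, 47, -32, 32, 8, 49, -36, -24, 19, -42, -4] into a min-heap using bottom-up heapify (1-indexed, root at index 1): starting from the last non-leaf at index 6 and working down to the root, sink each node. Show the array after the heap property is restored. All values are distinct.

[-42, -36, -4, 22, -32, 4, 8, 49, 47, -24, 19, 32, 36]

sift down from index 6:
  32 vs smaller child -42 at index 12, swap → [4, 22, 36, 47, -32, -42, 8, 49, -36, -24, 19, 32, -4]
sift down from index 5: already satisfies heap property
sift down from index 4:
  47 vs smaller child -36 at index 9, swap → [4, 22, 36, -36, -32, -42, 8, 49, 47, -24, 19, 32, -4]
sift down from index 3:
  36 vs smaller child -42 at index 6, swap → [4, 22, -42, -36, -32, 36, 8, 49, 47, -24, 19, 32, -4]
  36 vs smaller child -4 at index 13, swap → [4, 22, -42, -36, -32, -4, 8, 49, 47, -24, 19, 32, 36]
sift down from index 2:
  22 vs smaller child -36 at index 4, swap → [4, -36, -42, 22, -32, -4, 8, 49, 47, -24, 19, 32, 36]
sift down from index 1:
  4 vs smaller child -42 at index 3, swap → [-42, -36, 4, 22, -32, -4, 8, 49, 47, -24, 19, 32, 36]
  4 vs smaller child -4 at index 6, swap → [-42, -36, -4, 22, -32, 4, 8, 49, 47, -24, 19, 32, 36]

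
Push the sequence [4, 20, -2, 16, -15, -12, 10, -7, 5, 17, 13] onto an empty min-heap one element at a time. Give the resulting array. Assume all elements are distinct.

Insert 4:
  append 4 at index 0 → [4] (no swap needed)
Insert 20:
  append 20 at index 1 → [4, 20] (no swap needed)
Insert -2:
  append -2 at index 2 → [4, 20, -2]
  -2 < parent 4 at index 0, swap → [-2, 20, 4]
Insert 16:
  append 16 at index 3 → [-2, 20, 4, 16]
  16 < parent 20 at index 1, swap → [-2, 16, 4, 20]
Insert -15:
  append -15 at index 4 → [-2, 16, 4, 20, -15]
  -15 < parent 16 at index 1, swap → [-2, -15, 4, 20, 16]
  -15 < parent -2 at index 0, swap → [-15, -2, 4, 20, 16]
Insert -12:
  append -12 at index 5 → [-15, -2, 4, 20, 16, -12]
  -12 < parent 4 at index 2, swap → [-15, -2, -12, 20, 16, 4]
Insert 10:
  append 10 at index 6 → [-15, -2, -12, 20, 16, 4, 10] (no swap needed)
Insert -7:
  append -7 at index 7 → [-15, -2, -12, 20, 16, 4, 10, -7]
  -7 < parent 20 at index 3, swap → [-15, -2, -12, -7, 16, 4, 10, 20]
  -7 < parent -2 at index 1, swap → [-15, -7, -12, -2, 16, 4, 10, 20]
Insert 5:
  append 5 at index 8 → [-15, -7, -12, -2, 16, 4, 10, 20, 5] (no swap needed)
Insert 17:
  append 17 at index 9 → [-15, -7, -12, -2, 16, 4, 10, 20, 5, 17] (no swap needed)
Insert 13:
  append 13 at index 10 → [-15, -7, -12, -2, 16, 4, 10, 20, 5, 17, 13]
  13 < parent 16 at index 4, swap → [-15, -7, -12, -2, 13, 4, 10, 20, 5, 17, 16]

[-15, -7, -12, -2, 13, 4, 10, 20, 5, 17, 16]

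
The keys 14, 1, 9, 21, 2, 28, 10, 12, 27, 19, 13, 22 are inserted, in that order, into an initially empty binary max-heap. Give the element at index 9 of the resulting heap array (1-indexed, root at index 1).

12

Insert 14:
  append 14 at index 1 → [14] (no swap needed)
Insert 1:
  append 1 at index 2 → [14, 1] (no swap needed)
Insert 9:
  append 9 at index 3 → [14, 1, 9] (no swap needed)
Insert 21:
  append 21 at index 4 → [14, 1, 9, 21]
  21 > parent 1 at index 2, swap → [14, 21, 9, 1]
  21 > parent 14 at index 1, swap → [21, 14, 9, 1]
Insert 2:
  append 2 at index 5 → [21, 14, 9, 1, 2] (no swap needed)
Insert 28:
  append 28 at index 6 → [21, 14, 9, 1, 2, 28]
  28 > parent 9 at index 3, swap → [21, 14, 28, 1, 2, 9]
  28 > parent 21 at index 1, swap → [28, 14, 21, 1, 2, 9]
Insert 10:
  append 10 at index 7 → [28, 14, 21, 1, 2, 9, 10] (no swap needed)
Insert 12:
  append 12 at index 8 → [28, 14, 21, 1, 2, 9, 10, 12]
  12 > parent 1 at index 4, swap → [28, 14, 21, 12, 2, 9, 10, 1]
Insert 27:
  append 27 at index 9 → [28, 14, 21, 12, 2, 9, 10, 1, 27]
  27 > parent 12 at index 4, swap → [28, 14, 21, 27, 2, 9, 10, 1, 12]
  27 > parent 14 at index 2, swap → [28, 27, 21, 14, 2, 9, 10, 1, 12]
Insert 19:
  append 19 at index 10 → [28, 27, 21, 14, 2, 9, 10, 1, 12, 19]
  19 > parent 2 at index 5, swap → [28, 27, 21, 14, 19, 9, 10, 1, 12, 2]
Insert 13:
  append 13 at index 11 → [28, 27, 21, 14, 19, 9, 10, 1, 12, 2, 13] (no swap needed)
Insert 22:
  append 22 at index 12 → [28, 27, 21, 14, 19, 9, 10, 1, 12, 2, 13, 22]
  22 > parent 9 at index 6, swap → [28, 27, 21, 14, 19, 22, 10, 1, 12, 2, 13, 9]
  22 > parent 21 at index 3, swap → [28, 27, 22, 14, 19, 21, 10, 1, 12, 2, 13, 9]
resulting array: [28, 27, 22, 14, 19, 21, 10, 1, 12, 2, 13, 9]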